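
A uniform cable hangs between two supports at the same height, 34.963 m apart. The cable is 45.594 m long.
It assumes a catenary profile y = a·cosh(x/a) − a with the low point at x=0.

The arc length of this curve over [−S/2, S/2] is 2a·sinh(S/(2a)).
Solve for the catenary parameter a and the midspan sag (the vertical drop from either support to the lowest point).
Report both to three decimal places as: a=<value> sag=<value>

a=13.496 sag=12.996

seed: a₀ = √(S³/(24(L−S))) = √(34.963³/(24·10.631)) = 12.942565
iter 1: u=1.350698  f(a)=+1.013e+00  f'(a)=-1.963e+00  a ← 12.942565 − (+1.013e+00/-1.963e+00) = 13.458669
iter 2: u=1.298903  f(a)=+6.374e-02  f'(a)=-1.723e+00  a ← 13.458669 − (+6.374e-02/-1.723e+00) = 13.495669
iter 3: u=1.295342  f(a)=+2.899e-04  f'(a)=-1.707e+00  a ← 13.495669 − (+2.899e-04/-1.707e+00) = 13.495839
iter 4: u=1.295325  f(a)=+6.056e-09  f'(a)=-1.707e+00  a ← 13.495839 − (+6.056e-09/-1.707e+00) = 13.495839
iter 5: u=1.295325  f(a)=+7.105e-15  f'(a)=-1.707e+00  a ← 13.495839 − (+7.105e-15/-1.707e+00) = 13.495839
converged: |Δa| < 1e-12 after 5 iterations
sag = a·(cosh(S/(2a)) − 1) = 13.495839·(cosh(1.295325) − 1) = 12.996441
T_max/T_min = cosh(S/(2a)) = 1.962996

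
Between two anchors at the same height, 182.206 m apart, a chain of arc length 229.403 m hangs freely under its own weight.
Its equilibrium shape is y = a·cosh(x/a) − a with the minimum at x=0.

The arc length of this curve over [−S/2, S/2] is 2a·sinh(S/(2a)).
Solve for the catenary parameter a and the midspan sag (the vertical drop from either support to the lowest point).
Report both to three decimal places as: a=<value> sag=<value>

a=75.762 sag=61.702

seed: a₀ = √(S³/(24(L−S))) = √(182.206³/(24·47.197)) = 73.077081
iter 1: u=1.246670  f(a)=+3.806e+00  f'(a)=-1.504e+00  a ← 73.077081 − (+3.806e+00/-1.504e+00) = 75.608009
iter 2: u=1.204938  f(a)=+2.067e-01  f'(a)=-1.345e+00  a ← 75.608009 − (+2.067e-01/-1.345e+00) = 75.761719
iter 3: u=1.202494  f(a)=+6.868e-04  f'(a)=-1.336e+00  a ← 75.761719 − (+6.868e-04/-1.336e+00) = 75.762233
iter 4: u=1.202486  f(a)=+7.640e-09  f'(a)=-1.336e+00  a ← 75.762233 − (+7.640e-09/-1.336e+00) = 75.762233
iter 5: u=1.202486  f(a)=+0.000e+00  f'(a)=-1.336e+00  a ← 75.762233 − (+0.000e+00/-1.336e+00) = 75.762233
converged: |Δa| < 1e-12 after 5 iterations
sag = a·(cosh(S/(2a)) − 1) = 75.762233·(cosh(1.202486) − 1) = 61.701763
T_max/T_min = cosh(S/(2a)) = 1.814413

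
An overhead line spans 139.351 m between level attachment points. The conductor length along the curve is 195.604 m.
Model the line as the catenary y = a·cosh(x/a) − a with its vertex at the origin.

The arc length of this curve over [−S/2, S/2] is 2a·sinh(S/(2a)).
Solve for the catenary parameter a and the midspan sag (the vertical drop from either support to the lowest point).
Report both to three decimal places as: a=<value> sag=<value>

seed: a₀ = √(S³/(24(L−S))) = √(139.351³/(24·56.253)) = 44.769956
iter 1: u=1.556300  f(a)=+7.219e+00  f'(a)=-3.177e+00  a ← 44.769956 − (+7.219e+00/-3.177e+00) = 47.042366
iter 2: u=1.481122  f(a)=+5.860e-01  f'(a)=-2.680e+00  a ← 47.042366 − (+5.860e-01/-2.680e+00) = 47.261026
iter 3: u=1.474270  f(a)=+4.616e-03  f'(a)=-2.638e+00  a ← 47.261026 − (+4.616e-03/-2.638e+00) = 47.262775
iter 4: u=1.474215  f(a)=+2.914e-07  f'(a)=-2.638e+00  a ← 47.262775 − (+2.914e-07/-2.638e+00) = 47.262776
iter 5: u=1.474215  f(a)=+2.842e-14  f'(a)=-2.638e+00  a ← 47.262776 − (+2.842e-14/-2.638e+00) = 47.262776
converged: |Δa| < 1e-12 after 5 iterations
sag = a·(cosh(S/(2a)) − 1) = 47.262776·(cosh(1.474215) − 1) = 61.360432
T_max/T_min = cosh(S/(2a)) = 2.298282

a=47.263 sag=61.360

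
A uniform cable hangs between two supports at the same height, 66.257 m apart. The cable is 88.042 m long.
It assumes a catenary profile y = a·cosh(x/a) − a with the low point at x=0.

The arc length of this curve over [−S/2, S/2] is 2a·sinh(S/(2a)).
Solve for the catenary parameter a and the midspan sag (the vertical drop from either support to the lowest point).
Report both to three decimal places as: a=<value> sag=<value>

seed: a₀ = √(S³/(24(L−S))) = √(66.257³/(24·21.785)) = 23.586486
iter 1: u=1.404554  f(a)=+2.253e+00  f'(a)=-2.238e+00  a ← 23.586486 − (+2.253e+00/-2.238e+00) = 24.592872
iter 2: u=1.347077  f(a)=+1.522e-01  f'(a)=-1.945e+00  a ← 24.592872 − (+1.522e-01/-1.945e+00) = 24.671114
iter 3: u=1.342805  f(a)=+8.061e-04  f'(a)=-1.925e+00  a ← 24.671114 − (+8.061e-04/-1.925e+00) = 24.671533
iter 4: u=1.342782  f(a)=+2.287e-08  f'(a)=-1.924e+00  a ← 24.671533 − (+2.287e-08/-1.924e+00) = 24.671533
iter 5: u=1.342782  f(a)=+0.000e+00  f'(a)=-1.924e+00  a ← 24.671533 − (+0.000e+00/-1.924e+00) = 24.671533
converged: |Δa| < 1e-12 after 5 iterations
sag = a·(cosh(S/(2a)) − 1) = 24.671533·(cosh(1.342782) − 1) = 25.791651
T_max/T_min = cosh(S/(2a)) = 2.045401

a=24.672 sag=25.792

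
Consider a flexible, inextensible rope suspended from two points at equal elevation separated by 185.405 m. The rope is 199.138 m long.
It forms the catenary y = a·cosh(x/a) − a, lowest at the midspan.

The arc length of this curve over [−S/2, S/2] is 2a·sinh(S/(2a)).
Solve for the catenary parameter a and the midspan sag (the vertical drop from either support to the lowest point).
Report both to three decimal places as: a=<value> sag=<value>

seed: a₀ = √(S³/(24(L−S))) = √(185.405³/(24·13.733)) = 139.057313
iter 1: u=0.666650  f(a)=+3.084e-01  f'(a)=-2.064e-01  a ← 139.057313 − (+3.084e-01/-2.064e-01) = 140.551306
iter 2: u=0.659563  f(a)=+5.041e-03  f'(a)=-1.997e-01  a ← 140.551306 − (+5.041e-03/-1.997e-01) = 140.576543
iter 3: u=0.659445  f(a)=+1.396e-06  f'(a)=-1.996e-01  a ← 140.576543 − (+1.396e-06/-1.996e-01) = 140.576550
iter 4: u=0.659445  f(a)=+8.527e-14  f'(a)=-1.996e-01  a ← 140.576550 − (+8.527e-14/-1.996e-01) = 140.576550
converged: |Δa| < 1e-12 after 4 iterations
sag = a·(cosh(S/(2a)) − 1) = 140.576550·(cosh(0.659445) − 1) = 31.689965
T_max/T_min = cosh(S/(2a)) = 1.225429

a=140.577 sag=31.690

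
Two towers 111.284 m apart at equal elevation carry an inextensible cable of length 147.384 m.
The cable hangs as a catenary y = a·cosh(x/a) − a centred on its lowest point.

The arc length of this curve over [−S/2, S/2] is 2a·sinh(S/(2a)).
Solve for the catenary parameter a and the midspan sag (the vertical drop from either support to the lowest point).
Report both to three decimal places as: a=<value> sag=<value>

seed: a₀ = √(S³/(24(L−S))) = √(111.284³/(24·36.100)) = 39.883188
iter 1: u=1.395124  f(a)=+3.680e+00  f'(a)=-2.188e+00  a ← 39.883188 − (+3.680e+00/-2.188e+00) = 41.565290
iter 2: u=1.338665  f(a)=+2.456e-01  f'(a)=-1.905e+00  a ← 41.565290 − (+2.456e-01/-1.905e+00) = 41.694250
iter 3: u=1.334525  f(a)=+1.267e-03  f'(a)=-1.885e+00  a ← 41.694250 − (+1.267e-03/-1.885e+00) = 41.694923
iter 4: u=1.334503  f(a)=+3.412e-08  f'(a)=-1.885e+00  a ← 41.694923 − (+3.412e-08/-1.885e+00) = 41.694923
iter 5: u=1.334503  f(a)=-2.842e-14  f'(a)=-1.885e+00  a ← 41.694923 − (-2.842e-14/-1.885e+00) = 41.694923
converged: |Δa| < 1e-12 after 5 iterations
sag = a·(cosh(S/(2a)) − 1) = 41.694923·(cosh(1.334503) − 1) = 42.974892
T_max/T_min = cosh(S/(2a)) = 2.030698

a=41.695 sag=42.975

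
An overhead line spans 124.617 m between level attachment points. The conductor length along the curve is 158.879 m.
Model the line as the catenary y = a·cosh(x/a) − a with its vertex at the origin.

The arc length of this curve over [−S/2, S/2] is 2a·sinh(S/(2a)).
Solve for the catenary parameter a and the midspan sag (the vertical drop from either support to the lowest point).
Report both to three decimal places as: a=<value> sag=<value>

seed: a₀ = √(S³/(24(L−S))) = √(124.617³/(24·34.262)) = 48.512534
iter 1: u=1.284379  f(a)=+2.940e+00  f'(a)=-1.660e+00  a ← 48.512534 − (+2.940e+00/-1.660e+00) = 50.283709
iter 2: u=1.239139  f(a)=+1.687e-01  f'(a)=-1.474e+00  a ← 50.283709 − (+1.687e-01/-1.474e+00) = 50.398113
iter 3: u=1.236326  f(a)=+6.299e-04  f'(a)=-1.463e+00  a ← 50.398113 − (+6.299e-04/-1.463e+00) = 50.398544
iter 4: u=1.236315  f(a)=+8.861e-09  f'(a)=-1.463e+00  a ← 50.398544 − (+8.861e-09/-1.463e+00) = 50.398544
iter 5: u=1.236315  f(a)=+2.842e-14  f'(a)=-1.463e+00  a ← 50.398544 − (+2.842e-14/-1.463e+00) = 50.398544
converged: |Δa| < 1e-12 after 5 iterations
sag = a·(cosh(S/(2a)) − 1) = 50.398544·(cosh(1.236315) − 1) = 43.679335
T_max/T_min = cosh(S/(2a)) = 1.866679

a=50.399 sag=43.679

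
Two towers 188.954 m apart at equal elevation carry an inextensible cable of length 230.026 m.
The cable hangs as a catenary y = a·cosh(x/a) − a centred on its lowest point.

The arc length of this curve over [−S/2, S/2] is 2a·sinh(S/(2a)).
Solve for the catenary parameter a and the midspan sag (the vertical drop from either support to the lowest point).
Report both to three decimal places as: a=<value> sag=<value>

seed: a₀ = √(S³/(24(L−S))) = √(188.954³/(24·41.072)) = 82.728584
iter 1: u=1.142012  f(a)=+2.763e+00  f'(a)=-1.129e+00  a ← 82.728584 − (+2.763e+00/-1.129e+00) = 85.176705
iter 2: u=1.109188  f(a)=+1.274e-01  f'(a)=-1.027e+00  a ← 85.176705 − (+1.274e-01/-1.027e+00) = 85.300780
iter 3: u=1.107575  f(a)=+2.998e-04  f'(a)=-1.022e+00  a ← 85.300780 − (+2.998e-04/-1.022e+00) = 85.301073
iter 4: u=1.107571  f(a)=+1.669e-09  f'(a)=-1.022e+00  a ← 85.301073 − (+1.669e-09/-1.022e+00) = 85.301073
iter 5: u=1.107571  f(a)=-2.842e-14  f'(a)=-1.022e+00  a ← 85.301073 − (-2.842e-14/-1.022e+00) = 85.301073
converged: |Δa| < 1e-12 after 5 iterations
sag = a·(cosh(S/(2a)) − 1) = 85.301073·(cosh(1.107571) − 1) = 57.892025
T_max/T_min = cosh(S/(2a)) = 1.678679

a=85.301 sag=57.892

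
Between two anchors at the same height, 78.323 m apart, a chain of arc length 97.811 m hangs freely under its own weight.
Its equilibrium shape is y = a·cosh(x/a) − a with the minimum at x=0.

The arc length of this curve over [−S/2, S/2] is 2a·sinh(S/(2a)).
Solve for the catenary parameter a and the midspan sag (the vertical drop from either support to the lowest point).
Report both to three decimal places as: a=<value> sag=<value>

seed: a₀ = √(S³/(24(L−S))) = √(78.323³/(24·19.488)) = 32.051231
iter 1: u=1.221841  f(a)=+1.507e+00  f'(a)=-1.408e+00  a ← 32.051231 − (+1.507e+00/-1.408e+00) = 33.122221
iter 2: u=1.182333  f(a)=+7.886e-02  f'(a)=-1.264e+00  a ← 33.122221 − (+7.886e-02/-1.264e+00) = 33.184617
iter 3: u=1.180110  f(a)=+2.421e-04  f'(a)=-1.256e+00  a ← 33.184617 − (+2.421e-04/-1.256e+00) = 33.184809
iter 4: u=1.180103  f(a)=+2.298e-09  f'(a)=-1.256e+00  a ← 33.184809 − (+2.298e-09/-1.256e+00) = 33.184809
iter 5: u=1.180103  f(a)=+1.421e-14  f'(a)=-1.256e+00  a ← 33.184809 − (+1.421e-14/-1.256e+00) = 33.184809
converged: |Δa| < 1e-12 after 5 iterations
sag = a·(cosh(S/(2a)) − 1) = 33.184809·(cosh(1.180103) − 1) = 25.916625
T_max/T_min = cosh(S/(2a)) = 1.780979

a=33.185 sag=25.917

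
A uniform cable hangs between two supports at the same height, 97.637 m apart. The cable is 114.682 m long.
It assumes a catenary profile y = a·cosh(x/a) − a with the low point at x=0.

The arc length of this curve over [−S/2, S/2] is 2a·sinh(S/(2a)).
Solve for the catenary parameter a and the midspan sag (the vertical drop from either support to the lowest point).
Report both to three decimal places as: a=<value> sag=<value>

a=48.902 sag=26.460

seed: a₀ = √(S³/(24(L−S))) = √(97.637³/(24·17.045)) = 47.699905
iter 1: u=1.023451  f(a)=+9.153e-01  f'(a)=-7.924e-01  a ← 47.699905 − (+9.153e-01/-7.924e-01) = 48.854993
iter 2: u=0.999253  f(a)=+3.430e-02  f'(a)=-7.340e-01  a ← 48.854993 − (+3.430e-02/-7.340e-01) = 48.901724
iter 3: u=0.998298  f(a)=+5.233e-05  f'(a)=-7.318e-01  a ← 48.901724 − (+5.233e-05/-7.318e-01) = 48.901796
iter 4: u=0.998297  f(a)=+1.222e-10  f'(a)=-7.318e-01  a ← 48.901796 − (+1.222e-10/-7.318e-01) = 48.901796
iter 5: u=0.998297  f(a)=-1.421e-14  f'(a)=-7.318e-01  a ← 48.901796 − (-1.421e-14/-7.318e-01) = 48.901796
converged: |Δa| < 1e-12 after 5 iterations
sag = a·(cosh(S/(2a)) − 1) = 48.901796·(cosh(0.998297) − 1) = 26.459838
T_max/T_min = cosh(S/(2a)) = 1.541081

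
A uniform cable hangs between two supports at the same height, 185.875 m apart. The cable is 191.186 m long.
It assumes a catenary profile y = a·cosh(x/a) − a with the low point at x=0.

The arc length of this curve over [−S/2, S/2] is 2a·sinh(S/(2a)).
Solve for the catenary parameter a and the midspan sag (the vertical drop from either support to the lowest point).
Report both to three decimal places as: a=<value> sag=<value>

a=225.415 sag=19.432

seed: a₀ = √(S³/(24(L−S))) = √(185.875³/(24·5.311)) = 224.459350
iter 1: u=0.414050  f(a)=+4.571e-02  f'(a)=-4.814e-02  a ← 224.459350 − (+4.571e-02/-4.814e-02) = 225.408927
iter 2: u=0.412306  f(a)=+2.917e-04  f'(a)=-4.753e-02  a ← 225.408927 − (+2.917e-04/-4.753e-02) = 225.415065
iter 3: u=0.412295  f(a)=+1.205e-08  f'(a)=-4.752e-02  a ← 225.415065 − (+1.205e-08/-4.752e-02) = 225.415065
iter 4: u=0.412295  f(a)=+0.000e+00  f'(a)=-4.752e-02  a ← 225.415065 − (+0.000e+00/-4.752e-02) = 225.415065
converged: |Δa| < 1e-12 after 4 iterations
sag = a·(cosh(S/(2a)) − 1) = 225.415065·(cosh(0.412295) − 1) = 19.431771
T_max/T_min = cosh(S/(2a)) = 1.086204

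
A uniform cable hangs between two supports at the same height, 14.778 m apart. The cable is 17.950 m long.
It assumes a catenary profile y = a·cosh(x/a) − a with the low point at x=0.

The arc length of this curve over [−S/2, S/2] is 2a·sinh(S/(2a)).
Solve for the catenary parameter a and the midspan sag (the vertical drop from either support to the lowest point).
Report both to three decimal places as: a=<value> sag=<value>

a=6.711 sag=4.496

seed: a₀ = √(S³/(24(L−S))) = √(14.778³/(24·3.172)) = 6.511054
iter 1: u=1.134839  f(a)=+2.106e-01  f'(a)=-1.106e+00  a ← 6.511054 − (+2.106e-01/-1.106e+00) = 6.701543
iter 2: u=1.102582  f(a)=+9.597e-03  f'(a)=-1.007e+00  a ← 6.701543 − (+9.597e-03/-1.007e+00) = 6.711073
iter 3: u=1.101016  f(a)=+2.203e-05  f'(a)=-1.002e+00  a ← 6.711073 − (+2.203e-05/-1.002e+00) = 6.711095
iter 4: u=1.101013  f(a)=+1.167e-10  f'(a)=-1.002e+00  a ← 6.711095 − (+1.167e-10/-1.002e+00) = 6.711095
iter 5: u=1.101013  f(a)=+0.000e+00  f'(a)=-1.002e+00  a ← 6.711095 − (+0.000e+00/-1.002e+00) = 6.711095
converged: |Δa| < 1e-12 after 5 iterations
sag = a·(cosh(S/(2a)) − 1) = 6.711095·(cosh(1.101013) − 1) = 4.495574
T_max/T_min = cosh(S/(2a)) = 1.669872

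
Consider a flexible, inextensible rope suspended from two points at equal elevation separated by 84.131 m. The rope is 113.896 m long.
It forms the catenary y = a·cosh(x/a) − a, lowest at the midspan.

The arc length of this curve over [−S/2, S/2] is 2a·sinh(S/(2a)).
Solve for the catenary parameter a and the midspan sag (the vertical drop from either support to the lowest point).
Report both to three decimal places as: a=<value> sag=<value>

seed: a₀ = √(S³/(24(L−S))) = √(84.131³/(24·29.765)) = 28.871910
iter 1: u=1.456970  f(a)=+3.324e+00  f'(a)=-2.534e+00  a ← 28.871910 − (+3.324e+00/-2.534e+00) = 30.183504
iter 2: u=1.393659  f(a)=+2.399e-01  f'(a)=-2.180e+00  a ← 30.183504 − (+2.399e-01/-2.180e+00) = 30.293536
iter 3: u=1.388597  f(a)=+1.465e-03  f'(a)=-2.154e+00  a ← 30.293536 − (+1.465e-03/-2.154e+00) = 30.294216
iter 4: u=1.388565  f(a)=+5.535e-08  f'(a)=-2.154e+00  a ← 30.294216 − (+5.535e-08/-2.154e+00) = 30.294216
iter 5: u=1.388565  f(a)=-1.421e-14  f'(a)=-2.154e+00  a ← 30.294216 − (-1.421e-14/-2.154e+00) = 30.294216
converged: |Δa| < 1e-12 after 5 iterations
sag = a·(cosh(S/(2a)) − 1) = 30.294216·(cosh(1.388565) − 1) = 34.210158
T_max/T_min = cosh(S/(2a)) = 2.129264

a=30.294 sag=34.210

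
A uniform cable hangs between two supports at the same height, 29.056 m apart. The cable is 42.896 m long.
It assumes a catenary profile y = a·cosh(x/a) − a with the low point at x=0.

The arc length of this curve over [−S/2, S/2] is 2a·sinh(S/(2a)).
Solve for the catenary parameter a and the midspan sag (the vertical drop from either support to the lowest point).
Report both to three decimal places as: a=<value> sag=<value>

seed: a₀ = √(S³/(24(L−S))) = √(29.056³/(24·13.840)) = 8.593698
iter 1: u=1.690541  f(a)=+2.118e+00  f'(a)=-4.241e+00  a ← 8.593698 − (+2.118e+00/-4.241e+00) = 9.093096
iter 2: u=1.597696  f(a)=+1.986e-01  f'(a)=-3.479e+00  a ← 9.093096 − (+1.986e-01/-3.479e+00) = 9.150187
iter 3: u=1.587727  f(a)=+2.147e-03  f'(a)=-3.404e+00  a ← 9.150187 − (+2.147e-03/-3.404e+00) = 9.150818
iter 4: u=1.587618  f(a)=+2.568e-07  f'(a)=-3.404e+00  a ← 9.150818 − (+2.568e-07/-3.404e+00) = 9.150818
iter 5: u=1.587618  f(a)=+7.105e-15  f'(a)=-3.404e+00  a ← 9.150818 − (+7.105e-15/-3.404e+00) = 9.150818
converged: |Δa| < 1e-12 after 5 iterations
sag = a·(cosh(S/(2a)) − 1) = 9.150818·(cosh(1.587618) − 1) = 14.167719
T_max/T_min = cosh(S/(2a)) = 2.548246

a=9.151 sag=14.168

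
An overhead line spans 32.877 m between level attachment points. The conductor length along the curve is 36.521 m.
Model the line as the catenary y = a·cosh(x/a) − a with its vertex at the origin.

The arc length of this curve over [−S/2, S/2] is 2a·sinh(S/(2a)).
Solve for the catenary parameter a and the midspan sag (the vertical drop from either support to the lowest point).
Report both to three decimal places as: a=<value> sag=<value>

seed: a₀ = √(S³/(24(L−S))) = √(32.877³/(24·3.644)) = 20.157816
iter 1: u=0.815490  f(a)=+1.231e-01  f'(a)=-3.862e-01  a ← 20.157816 − (+1.231e-01/-3.862e-01) = 20.476598
iter 2: u=0.802794  f(a)=+2.981e-03  f'(a)=-3.677e-01  a ← 20.476598 − (+2.981e-03/-3.677e-01) = 20.484706
iter 3: u=0.802477  f(a)=+1.844e-06  f'(a)=-3.672e-01  a ← 20.484706 − (+1.844e-06/-3.672e-01) = 20.484711
iter 4: u=0.802477  f(a)=+7.105e-13  f'(a)=-3.672e-01  a ← 20.484711 − (+7.105e-13/-3.672e-01) = 20.484711
converged: |Δa| < 1e-12 after 4 iterations
sag = a·(cosh(S/(2a)) − 1) = 20.484711·(cosh(0.802477) − 1) = 6.957396
T_max/T_min = cosh(S/(2a)) = 1.339638

a=20.485 sag=6.957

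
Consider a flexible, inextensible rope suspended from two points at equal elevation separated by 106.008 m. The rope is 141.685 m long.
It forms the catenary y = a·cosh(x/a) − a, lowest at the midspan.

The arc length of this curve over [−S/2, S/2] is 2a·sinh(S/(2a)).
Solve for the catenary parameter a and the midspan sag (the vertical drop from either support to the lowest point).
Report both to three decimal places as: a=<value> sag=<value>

seed: a₀ = √(S³/(24(L−S))) = √(106.008³/(24·35.677)) = 37.299944
iter 1: u=1.421021  f(a)=+3.780e+00  f'(a)=-2.328e+00  a ← 37.299944 − (+3.780e+00/-2.328e+00) = 38.923634
iter 2: u=1.361743  f(a)=+2.609e-01  f'(a)=-2.017e+00  a ← 38.923634 − (+2.609e-01/-2.017e+00) = 39.052961
iter 3: u=1.357234  f(a)=+1.446e-03  f'(a)=-1.995e+00  a ← 39.052961 − (+1.446e-03/-1.995e+00) = 39.053685
iter 4: u=1.357209  f(a)=+4.494e-08  f'(a)=-1.995e+00  a ← 39.053685 − (+4.494e-08/-1.995e+00) = 39.053685
iter 5: u=1.357209  f(a)=+0.000e+00  f'(a)=-1.995e+00  a ← 39.053685 − (+0.000e+00/-1.995e+00) = 39.053685
converged: |Δa| < 1e-12 after 5 iterations
sag = a·(cosh(S/(2a)) − 1) = 39.053685·(cosh(1.357209) − 1) = 41.840382
T_max/T_min = cosh(S/(2a)) = 2.071356

a=39.054 sag=41.840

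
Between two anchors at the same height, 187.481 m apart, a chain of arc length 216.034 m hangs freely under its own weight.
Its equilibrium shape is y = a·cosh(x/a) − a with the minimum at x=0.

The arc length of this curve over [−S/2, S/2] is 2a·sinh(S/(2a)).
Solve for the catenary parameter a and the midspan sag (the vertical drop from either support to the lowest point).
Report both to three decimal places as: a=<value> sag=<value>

seed: a₀ = √(S³/(24(L−S))) = √(187.481³/(24·28.553)) = 98.062825
iter 1: u=0.955923  f(a)=+1.333e+00  f'(a)=-6.373e-01  a ← 98.062825 − (+1.333e+00/-6.373e-01) = 100.154890
iter 2: u=0.935955  f(a)=+4.386e-02  f'(a)=-5.960e-01  a ← 100.154890 − (+4.386e-02/-5.960e-01) = 100.228482
iter 3: u=0.935268  f(a)=+5.105e-05  f'(a)=-5.946e-01  a ← 100.228482 − (+5.105e-05/-5.946e-01) = 100.228568
iter 4: u=0.935267  f(a)=+6.932e-11  f'(a)=-5.946e-01  a ← 100.228568 − (+6.932e-11/-5.946e-01) = 100.228568
iter 5: u=0.935267  f(a)=+0.000e+00  f'(a)=-5.946e-01  a ← 100.228568 − (+0.000e+00/-5.946e-01) = 100.228568
converged: |Δa| < 1e-12 after 5 iterations
sag = a·(cosh(S/(2a)) − 1) = 100.228568·(cosh(0.935267) − 1) = 47.126236
T_max/T_min = cosh(S/(2a)) = 1.470188

a=100.229 sag=47.126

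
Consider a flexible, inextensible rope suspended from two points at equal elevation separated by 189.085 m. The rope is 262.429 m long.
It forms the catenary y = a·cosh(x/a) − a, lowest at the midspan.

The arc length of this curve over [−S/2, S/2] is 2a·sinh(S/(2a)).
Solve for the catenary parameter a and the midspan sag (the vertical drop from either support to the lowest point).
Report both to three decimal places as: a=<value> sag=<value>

a=65.298 sag=81.266

seed: a₀ = √(S³/(24(L−S))) = √(189.085³/(24·73.344)) = 61.972312
iter 1: u=1.525560  f(a)=+9.023e+00  f'(a)=-2.966e+00  a ← 61.972312 − (+9.023e+00/-2.966e+00) = 65.014898
iter 2: u=1.454167  f(a)=+7.071e-01  f'(a)=-2.518e+00  a ← 65.014898 − (+7.071e-01/-2.518e+00) = 65.295762
iter 3: u=1.447912  f(a)=+5.158e-03  f'(a)=-2.481e+00  a ← 65.295762 − (+5.158e-03/-2.481e+00) = 65.297841
iter 4: u=1.447866  f(a)=+2.789e-07  f'(a)=-2.481e+00  a ← 65.297841 − (+2.789e-07/-2.481e+00) = 65.297841
iter 5: u=1.447866  f(a)=+0.000e+00  f'(a)=-2.481e+00  a ← 65.297841 − (+0.000e+00/-2.481e+00) = 65.297841
converged: |Δa| < 1e-12 after 5 iterations
sag = a·(cosh(S/(2a)) − 1) = 65.297841·(cosh(1.447866) − 1) = 81.266319
T_max/T_min = cosh(S/(2a)) = 2.244548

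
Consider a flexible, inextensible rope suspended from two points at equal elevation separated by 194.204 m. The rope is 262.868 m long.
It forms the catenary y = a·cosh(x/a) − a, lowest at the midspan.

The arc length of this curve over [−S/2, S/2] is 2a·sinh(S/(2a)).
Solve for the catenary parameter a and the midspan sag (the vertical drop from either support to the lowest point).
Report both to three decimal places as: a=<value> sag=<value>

seed: a₀ = √(S³/(24(L−S))) = √(194.204³/(24·68.664)) = 66.667948
iter 1: u=1.456502  f(a)=+7.662e+00  f'(a)=-2.531e+00  a ← 66.667948 − (+7.662e+00/-2.531e+00) = 69.694888
iter 2: u=1.393244  f(a)=+5.527e-01  f'(a)=-2.178e+00  a ← 69.694888 − (+5.527e-01/-2.178e+00) = 69.948653
iter 3: u=1.388190  f(a)=+3.371e-03  f'(a)=-2.152e+00  a ← 69.948653 − (+3.371e-03/-2.152e+00) = 69.950220
iter 4: u=1.388159  f(a)=+1.270e-07  f'(a)=-2.151e+00  a ← 69.950220 − (+1.270e-07/-2.151e+00) = 69.950220
iter 5: u=1.388159  f(a)=+0.000e+00  f'(a)=-2.151e+00  a ← 69.950220 − (+0.000e+00/-2.151e+00) = 69.950220
converged: |Δa| < 1e-12 after 5 iterations
sag = a·(cosh(S/(2a)) − 1) = 69.950220·(cosh(1.388159) − 1) = 78.938764
T_max/T_min = cosh(S/(2a)) = 2.128499

a=69.950 sag=78.939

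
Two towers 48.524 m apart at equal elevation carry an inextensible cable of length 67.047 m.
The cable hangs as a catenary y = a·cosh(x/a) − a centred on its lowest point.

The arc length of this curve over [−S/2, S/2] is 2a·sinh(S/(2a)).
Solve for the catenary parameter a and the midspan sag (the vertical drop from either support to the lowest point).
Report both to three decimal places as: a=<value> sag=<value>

a=16.879 sag=20.654

seed: a₀ = √(S³/(24(L−S))) = √(48.524³/(24·18.523)) = 16.031480
iter 1: u=1.513397  f(a)=+2.241e+00  f'(a)=-2.885e+00  a ← 16.031480 − (+2.241e+00/-2.885e+00) = 16.808065
iter 2: u=1.443474  f(a)=+1.731e-01  f'(a)=-2.455e+00  a ← 16.808065 − (+1.731e-01/-2.455e+00) = 16.878569
iter 3: u=1.437444  f(a)=+1.224e-03  f'(a)=-2.421e+00  a ← 16.878569 − (+1.224e-03/-2.421e+00) = 16.879075
iter 4: u=1.437401  f(a)=+6.220e-08  f'(a)=-2.420e+00  a ← 16.879075 − (+6.220e-08/-2.420e+00) = 16.879075
iter 5: u=1.437401  f(a)=+0.000e+00  f'(a)=-2.420e+00  a ← 16.879075 − (+0.000e+00/-2.420e+00) = 16.879075
converged: |Δa| < 1e-12 after 5 iterations
sag = a·(cosh(S/(2a)) − 1) = 16.879075·(cosh(1.437401) − 1) = 20.653954
T_max/T_min = cosh(S/(2a)) = 2.223643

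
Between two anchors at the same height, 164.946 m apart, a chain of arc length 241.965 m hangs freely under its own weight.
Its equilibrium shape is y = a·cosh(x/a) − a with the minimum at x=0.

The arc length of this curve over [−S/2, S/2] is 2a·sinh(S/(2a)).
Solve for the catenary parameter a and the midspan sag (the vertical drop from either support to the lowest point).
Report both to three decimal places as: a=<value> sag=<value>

a=52.410 sag=79.437

seed: a₀ = √(S³/(24(L−S))) = √(164.946³/(24·77.019)) = 49.272900
iter 1: u=1.673800  f(a)=+1.154e+01  f'(a)=-4.094e+00  a ← 49.272900 − (+1.154e+01/-4.094e+00) = 52.090715
iter 2: u=1.583257  f(a)=+1.064e+00  f'(a)=-3.371e+00  a ← 52.090715 − (+1.064e+00/-3.371e+00) = 52.406234
iter 3: u=1.573725  f(a)=+1.107e-02  f'(a)=-3.301e+00  a ← 52.406234 − (+1.107e-02/-3.301e+00) = 52.409587
iter 4: u=1.573624  f(a)=+1.226e-06  f'(a)=-3.301e+00  a ← 52.409587 − (+1.226e-06/-3.301e+00) = 52.409588
iter 5: u=1.573624  f(a)=+2.842e-14  f'(a)=-3.301e+00  a ← 52.409588 − (+2.842e-14/-3.301e+00) = 52.409588
converged: |Δa| < 1e-12 after 5 iterations
sag = a·(cosh(S/(2a)) − 1) = 52.409588·(cosh(1.573624) − 1) = 79.437028
T_max/T_min = cosh(S/(2a)) = 2.515696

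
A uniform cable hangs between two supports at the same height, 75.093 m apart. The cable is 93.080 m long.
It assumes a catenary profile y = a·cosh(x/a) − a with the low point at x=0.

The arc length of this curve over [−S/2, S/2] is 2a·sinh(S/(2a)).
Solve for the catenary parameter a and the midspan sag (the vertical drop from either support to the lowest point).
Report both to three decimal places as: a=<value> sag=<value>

seed: a₀ = √(S³/(24(L−S))) = √(75.093³/(24·17.987)) = 31.319455
iter 1: u=1.198824  f(a)=+1.338e+00  f'(a)=-1.322e+00  a ← 31.319455 − (+1.338e+00/-1.322e+00) = 32.330991
iter 2: u=1.161316  f(a)=+6.754e-02  f'(a)=-1.192e+00  a ← 32.330991 − (+6.754e-02/-1.192e+00) = 32.387654
iter 3: u=1.159284  f(a)=+1.924e-04  f'(a)=-1.185e+00  a ← 32.387654 − (+1.924e-04/-1.185e+00) = 32.387817
iter 4: u=1.159279  f(a)=+1.572e-09  f'(a)=-1.185e+00  a ← 32.387817 − (+1.572e-09/-1.185e+00) = 32.387817
iter 5: u=1.159279  f(a)=+1.421e-14  f'(a)=-1.185e+00  a ← 32.387817 − (+1.421e-14/-1.185e+00) = 32.387817
converged: |Δa| < 1e-12 after 5 iterations
sag = a·(cosh(S/(2a)) − 1) = 32.387817·(cosh(1.159279) − 1) = 24.312644
T_max/T_min = cosh(S/(2a)) = 1.750673

a=32.388 sag=24.313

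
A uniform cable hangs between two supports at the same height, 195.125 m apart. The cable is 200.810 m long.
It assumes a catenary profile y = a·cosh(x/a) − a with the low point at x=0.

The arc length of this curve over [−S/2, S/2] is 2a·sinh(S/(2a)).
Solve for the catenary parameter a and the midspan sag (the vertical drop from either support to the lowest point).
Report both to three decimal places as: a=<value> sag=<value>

a=234.358 sag=20.602

seed: a₀ = √(S³/(24(L−S))) = √(195.125³/(24·5.685)) = 233.345010
iter 1: u=0.418104  f(a)=+4.990e-02  f'(a)=-4.958e-02  a ← 233.345010 − (+4.990e-02/-4.958e-02) = 234.351345
iter 2: u=0.416309  f(a)=+3.246e-04  f'(a)=-4.894e-02  a ← 234.351345 − (+3.246e-04/-4.894e-02) = 234.357978
iter 3: u=0.416297  f(a)=+1.394e-08  f'(a)=-4.894e-02  a ← 234.357978 − (+1.394e-08/-4.894e-02) = 234.357979
iter 4: u=0.416297  f(a)=-2.842e-14  f'(a)=-4.894e-02  a ← 234.357979 − (-2.842e-14/-4.894e-02) = 234.357979
converged: |Δa| < 1e-12 after 4 iterations
sag = a·(cosh(S/(2a)) − 1) = 234.357979·(cosh(0.416297) − 1) = 20.602462
T_max/T_min = cosh(S/(2a)) = 1.087910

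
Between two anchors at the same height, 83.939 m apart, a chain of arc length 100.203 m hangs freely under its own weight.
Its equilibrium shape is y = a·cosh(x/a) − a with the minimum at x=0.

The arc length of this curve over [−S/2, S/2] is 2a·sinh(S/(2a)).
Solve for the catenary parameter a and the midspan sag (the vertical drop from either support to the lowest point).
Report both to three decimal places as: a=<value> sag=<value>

seed: a₀ = √(S³/(24(L−S))) = √(83.939³/(24·16.264)) = 38.924799
iter 1: u=1.078220  f(a)=+9.720e-01  f'(a)=-9.369e-01  a ← 38.924799 − (+9.720e-01/-9.369e-01) = 39.962212
iter 2: u=1.050230  f(a)=+4.021e-02  f'(a)=-8.609e-01  a ← 39.962212 − (+4.021e-02/-8.609e-01) = 40.008925
iter 3: u=1.049003  f(a)=+7.541e-05  f'(a)=-8.576e-01  a ← 40.008925 − (+7.541e-05/-8.576e-01) = 40.009013
iter 4: u=1.049001  f(a)=+2.663e-10  f'(a)=-8.576e-01  a ← 40.009013 − (+2.663e-10/-8.576e-01) = 40.009013
iter 5: u=1.049001  f(a)=+2.842e-14  f'(a)=-8.576e-01  a ← 40.009013 − (+2.842e-14/-8.576e-01) = 40.009013
converged: |Δa| < 1e-12 after 5 iterations
sag = a·(cosh(S/(2a)) − 1) = 40.009013·(cosh(1.049001) − 1) = 24.107143
T_max/T_min = cosh(S/(2a)) = 1.602543

a=40.009 sag=24.107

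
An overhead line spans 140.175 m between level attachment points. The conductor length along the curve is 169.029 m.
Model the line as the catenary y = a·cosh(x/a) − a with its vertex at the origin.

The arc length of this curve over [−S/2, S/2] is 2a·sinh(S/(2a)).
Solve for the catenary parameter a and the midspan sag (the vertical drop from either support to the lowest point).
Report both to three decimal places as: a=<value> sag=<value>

seed: a₀ = √(S³/(24(L−S))) = √(140.175³/(24·28.854)) = 63.066280
iter 1: u=1.111331  f(a)=+1.835e+00  f'(a)=-1.033e+00  a ← 63.066280 − (+1.835e+00/-1.033e+00) = 64.842518
iter 2: u=1.080888  f(a)=+8.038e-02  f'(a)=-9.444e-01  a ← 64.842518 − (+8.038e-02/-9.444e-01) = 64.927632
iter 3: u=1.079471  f(a)=+1.699e-04  f'(a)=-9.404e-01  a ← 64.927632 − (+1.699e-04/-9.404e-01) = 64.927813
iter 4: u=1.079468  f(a)=+7.623e-10  f'(a)=-9.404e-01  a ← 64.927813 − (+7.623e-10/-9.404e-01) = 64.927813
iter 5: u=1.079468  f(a)=+0.000e+00  f'(a)=-9.404e-01  a ← 64.927813 − (+0.000e+00/-9.404e-01) = 64.927813
converged: |Δa| < 1e-12 after 5 iterations
sag = a·(cosh(S/(2a)) − 1) = 64.927813·(cosh(1.079468) − 1) = 41.647614
T_max/T_min = cosh(S/(2a)) = 1.641445

a=64.928 sag=41.648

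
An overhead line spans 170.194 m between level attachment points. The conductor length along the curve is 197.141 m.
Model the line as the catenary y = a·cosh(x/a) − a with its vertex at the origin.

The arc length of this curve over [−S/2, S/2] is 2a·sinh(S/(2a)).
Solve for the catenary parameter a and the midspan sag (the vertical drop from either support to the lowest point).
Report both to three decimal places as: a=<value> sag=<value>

a=89.310 sag=43.703

seed: a₀ = √(S³/(24(L−S))) = √(170.194³/(24·26.947)) = 87.308301
iter 1: u=0.974673  f(a)=+1.309e+00  f'(a)=-6.779e-01  a ← 87.308301 − (+1.309e+00/-6.779e-01) = 89.239566
iter 2: u=0.953579  f(a)=+4.470e-02  f'(a)=-6.324e-01  a ← 89.239566 − (+4.470e-02/-6.324e-01) = 89.310257
iter 3: u=0.952824  f(a)=+5.619e-05  f'(a)=-6.308e-01  a ← 89.310257 − (+5.619e-05/-6.308e-01) = 89.310346
iter 4: u=0.952824  f(a)=+8.905e-11  f'(a)=-6.308e-01  a ← 89.310346 − (+8.905e-11/-6.308e-01) = 89.310346
iter 5: u=0.952824  f(a)=+0.000e+00  f'(a)=-6.308e-01  a ← 89.310346 − (+0.000e+00/-6.308e-01) = 89.310346
converged: |Δa| < 1e-12 after 5 iterations
sag = a·(cosh(S/(2a)) − 1) = 89.310346·(cosh(0.952824) − 1) = 43.702741
T_max/T_min = cosh(S/(2a)) = 1.489336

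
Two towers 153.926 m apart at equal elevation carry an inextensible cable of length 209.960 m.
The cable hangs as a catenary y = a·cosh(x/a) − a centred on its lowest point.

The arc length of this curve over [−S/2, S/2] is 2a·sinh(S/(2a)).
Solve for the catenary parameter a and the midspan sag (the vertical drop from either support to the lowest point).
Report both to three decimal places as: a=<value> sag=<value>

seed: a₀ = √(S³/(24(L−S))) = √(153.926³/(24·56.034)) = 52.075871
iter 1: u=1.477901  f(a)=+6.448e+00  f'(a)=-2.660e+00  a ← 52.075871 − (+6.448e+00/-2.660e+00) = 54.499537
iter 2: u=1.412177  f(a)=+4.774e-01  f'(a)=-2.280e+00  a ← 54.499537 − (+4.774e-01/-2.280e+00) = 54.708980
iter 3: u=1.406771  f(a)=+3.081e-03  f'(a)=-2.250e+00  a ← 54.708980 − (+3.081e-03/-2.250e+00) = 54.710349
iter 4: u=1.406736  f(a)=+1.301e-07  f'(a)=-2.250e+00  a ← 54.710349 − (+1.301e-07/-2.250e+00) = 54.710349
iter 5: u=1.406736  f(a)=+0.000e+00  f'(a)=-2.250e+00  a ← 54.710349 − (+0.000e+00/-2.250e+00) = 54.710349
converged: |Δa| < 1e-12 after 5 iterations
sag = a·(cosh(S/(2a)) − 1) = 54.710349·(cosh(1.406736) − 1) = 63.670489
T_max/T_min = cosh(S/(2a)) = 2.163774

a=54.710 sag=63.670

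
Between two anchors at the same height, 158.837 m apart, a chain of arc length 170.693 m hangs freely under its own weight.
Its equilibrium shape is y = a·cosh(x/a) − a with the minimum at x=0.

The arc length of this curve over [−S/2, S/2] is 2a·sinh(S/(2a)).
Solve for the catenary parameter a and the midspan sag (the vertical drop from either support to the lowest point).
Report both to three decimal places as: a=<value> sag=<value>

a=119.980 sag=27.259

seed: a₀ = √(S³/(24(L−S))) = √(158.837³/(24·11.856)) = 118.673239
iter 1: u=0.669220  f(a)=+2.683e-01  f'(a)=-2.089e-01  a ← 118.673239 − (+2.683e-01/-2.089e-01) = 119.957752
iter 2: u=0.662054  f(a)=+4.419e-03  f'(a)=-2.021e-01  a ← 119.957752 − (+4.419e-03/-2.021e-01) = 119.979620
iter 3: u=0.661933  f(a)=+1.243e-06  f'(a)=-2.020e-01  a ← 119.979620 − (+1.243e-06/-2.020e-01) = 119.979627
iter 4: u=0.661933  f(a)=+1.137e-13  f'(a)=-2.020e-01  a ← 119.979627 − (+1.137e-13/-2.020e-01) = 119.979627
converged: |Δa| < 1e-12 after 4 iterations
sag = a·(cosh(S/(2a)) − 1) = 119.979627·(cosh(0.661933) − 1) = 27.258737
T_max/T_min = cosh(S/(2a)) = 1.227195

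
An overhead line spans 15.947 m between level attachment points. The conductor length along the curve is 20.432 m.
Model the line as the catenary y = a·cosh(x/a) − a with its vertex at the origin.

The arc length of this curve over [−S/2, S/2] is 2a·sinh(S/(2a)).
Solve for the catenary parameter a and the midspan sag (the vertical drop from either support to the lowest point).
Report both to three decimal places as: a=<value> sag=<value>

a=6.382 sag=5.664

seed: a₀ = √(S³/(24(L−S))) = √(15.947³/(24·4.485)) = 6.138067
iter 1: u=1.299025  f(a)=+3.940e-01  f'(a)=-1.723e+00  a ← 6.138067 − (+3.940e-01/-1.723e+00) = 6.366685
iter 2: u=1.252379  f(a)=+2.308e-02  f'(a)=-1.527e+00  a ← 6.366685 − (+2.308e-02/-1.527e+00) = 6.381803
iter 3: u=1.249412  f(a)=+9.012e-05  f'(a)=-1.515e+00  a ← 6.381803 − (+9.012e-05/-1.515e+00) = 6.381863
iter 4: u=1.249400  f(a)=+1.386e-09  f'(a)=-1.515e+00  a ← 6.381863 − (+1.386e-09/-1.515e+00) = 6.381863
iter 5: u=1.249400  f(a)=+0.000e+00  f'(a)=-1.515e+00  a ← 6.381863 − (+0.000e+00/-1.515e+00) = 6.381863
converged: |Δa| < 1e-12 after 5 iterations
sag = a·(cosh(S/(2a)) − 1) = 6.381863·(cosh(1.249400) − 1) = 5.663669
T_max/T_min = cosh(S/(2a)) = 1.887463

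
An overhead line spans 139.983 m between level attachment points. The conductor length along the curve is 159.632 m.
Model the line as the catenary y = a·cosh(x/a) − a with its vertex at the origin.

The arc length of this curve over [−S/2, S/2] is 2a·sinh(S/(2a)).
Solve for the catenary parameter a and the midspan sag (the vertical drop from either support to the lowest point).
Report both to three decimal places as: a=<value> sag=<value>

seed: a₀ = √(S³/(24(L−S))) = √(139.983³/(24·19.649)) = 76.267076
iter 1: u=0.917716  f(a)=+8.442e-01  f'(a)=-5.600e-01  a ← 76.267076 − (+8.442e-01/-5.600e-01) = 77.774619
iter 2: u=0.899927  f(a)=+2.568e-02  f'(a)=-5.264e-01  a ← 77.774619 − (+2.568e-02/-5.264e-01) = 77.823406
iter 3: u=0.899363  f(a)=+2.542e-05  f'(a)=-5.253e-01  a ← 77.823406 − (+2.542e-05/-5.253e-01) = 77.823454
iter 4: u=0.899363  f(a)=+2.493e-11  f'(a)=-5.253e-01  a ← 77.823454 − (+2.493e-11/-5.253e-01) = 77.823454
converged: |Δa| < 1e-12 after 4 iterations
sag = a·(cosh(S/(2a)) − 1) = 77.823454·(cosh(0.899363) − 1) = 33.653377
T_max/T_min = cosh(S/(2a)) = 1.432432

a=77.823 sag=33.653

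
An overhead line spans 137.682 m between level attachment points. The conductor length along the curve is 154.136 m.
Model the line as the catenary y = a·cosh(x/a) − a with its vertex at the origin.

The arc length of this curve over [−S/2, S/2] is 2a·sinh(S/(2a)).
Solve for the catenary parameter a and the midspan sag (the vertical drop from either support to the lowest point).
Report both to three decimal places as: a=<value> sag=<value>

seed: a₀ = √(S³/(24(L−S))) = √(137.682³/(24·16.454)) = 81.296974
iter 1: u=0.846784  f(a)=+6.001e-01  f'(a)=-4.346e-01  a ← 81.296974 − (+6.001e-01/-4.346e-01) = 82.677856
iter 2: u=0.832641  f(a)=+1.563e-02  f'(a)=-4.122e-01  a ← 82.677856 − (+1.563e-02/-4.122e-01) = 82.715777
iter 3: u=0.832260  f(a)=+1.123e-05  f'(a)=-4.116e-01  a ← 82.715777 − (+1.123e-05/-4.116e-01) = 82.715805
iter 4: u=0.832259  f(a)=+5.826e-12  f'(a)=-4.116e-01  a ← 82.715805 − (+5.826e-12/-4.116e-01) = 82.715805
converged: |Δa| < 1e-12 after 4 iterations
sag = a·(cosh(S/(2a)) − 1) = 82.715805·(cosh(0.832259) − 1) = 30.338965
T_max/T_min = cosh(S/(2a)) = 1.366786

a=82.716 sag=30.339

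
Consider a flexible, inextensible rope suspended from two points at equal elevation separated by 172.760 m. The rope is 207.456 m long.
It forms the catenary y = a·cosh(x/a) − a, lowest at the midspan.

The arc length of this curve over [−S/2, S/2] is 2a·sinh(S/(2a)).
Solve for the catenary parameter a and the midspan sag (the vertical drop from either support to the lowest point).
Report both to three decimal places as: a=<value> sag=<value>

seed: a₀ = √(S³/(24(L−S))) = √(172.760³/(24·34.696)) = 78.689986
iter 1: u=1.097725  f(a)=+2.151e+00  f'(a)=-9.928e-01  a ← 78.689986 − (+2.151e+00/-9.928e-01) = 80.857062
iter 2: u=1.068305  f(a)=+9.208e-02  f'(a)=-9.094e-01  a ← 80.857062 − (+9.208e-02/-9.094e-01) = 80.958306
iter 3: u=1.066969  f(a)=+1.854e-04  f'(a)=-9.058e-01  a ← 80.958306 − (+1.854e-04/-9.058e-01) = 80.958510
iter 4: u=1.066966  f(a)=+7.544e-10  f'(a)=-9.058e-01  a ← 80.958510 − (+7.544e-10/-9.058e-01) = 80.958510
iter 5: u=1.066966  f(a)=+2.842e-14  f'(a)=-9.058e-01  a ← 80.958510 − (+2.842e-14/-9.058e-01) = 80.958510
converged: |Δa| < 1e-12 after 5 iterations
sag = a·(cosh(S/(2a)) − 1) = 80.958510·(cosh(1.066966) − 1) = 50.623321
T_max/T_min = cosh(S/(2a)) = 1.625300

a=80.959 sag=50.623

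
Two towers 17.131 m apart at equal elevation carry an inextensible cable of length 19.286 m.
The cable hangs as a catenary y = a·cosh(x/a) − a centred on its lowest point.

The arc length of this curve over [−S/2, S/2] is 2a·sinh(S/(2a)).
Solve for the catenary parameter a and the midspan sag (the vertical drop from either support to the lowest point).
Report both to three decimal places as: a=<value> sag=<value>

seed: a₀ = √(S³/(24(L−S))) = √(17.131³/(24·2.155)) = 9.859271
iter 1: u=0.868776  f(a)=+8.280e-02  f'(a)=-4.710e-01  a ← 9.859271 − (+8.280e-02/-4.710e-01) = 10.035057
iter 2: u=0.853558  f(a)=+2.266e-03  f'(a)=-4.456e-01  a ← 10.035057 − (+2.266e-03/-4.456e-01) = 10.040143
iter 3: u=0.853125  f(a)=+1.804e-06  f'(a)=-4.449e-01  a ← 10.040143 − (+1.804e-06/-4.449e-01) = 10.040147
iter 4: u=0.853125  f(a)=+1.144e-12  f'(a)=-4.449e-01  a ← 10.040147 − (+1.144e-12/-4.449e-01) = 10.040147
converged: |Δa| < 1e-12 after 4 iterations
sag = a·(cosh(S/(2a)) − 1) = 10.040147·(cosh(0.853125) − 1) = 3.880772
T_max/T_min = cosh(S/(2a)) = 1.386525

a=10.040 sag=3.881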